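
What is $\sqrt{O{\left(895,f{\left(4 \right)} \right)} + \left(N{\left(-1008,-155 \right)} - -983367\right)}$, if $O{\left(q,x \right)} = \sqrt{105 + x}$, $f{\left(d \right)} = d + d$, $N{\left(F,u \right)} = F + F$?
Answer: $\sqrt{981351 + \sqrt{113}} \approx 990.64$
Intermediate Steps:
$N{\left(F,u \right)} = 2 F$
$f{\left(d \right)} = 2 d$
$\sqrt{O{\left(895,f{\left(4 \right)} \right)} + \left(N{\left(-1008,-155 \right)} - -983367\right)} = \sqrt{\sqrt{105 + 2 \cdot 4} + \left(2 \left(-1008\right) - -983367\right)} = \sqrt{\sqrt{105 + 8} + \left(-2016 + 983367\right)} = \sqrt{\sqrt{113} + 981351} = \sqrt{981351 + \sqrt{113}}$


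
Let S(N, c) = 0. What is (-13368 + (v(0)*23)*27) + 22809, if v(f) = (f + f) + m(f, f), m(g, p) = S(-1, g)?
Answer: 9441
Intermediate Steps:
m(g, p) = 0
v(f) = 2*f (v(f) = (f + f) + 0 = 2*f + 0 = 2*f)
(-13368 + (v(0)*23)*27) + 22809 = (-13368 + ((2*0)*23)*27) + 22809 = (-13368 + (0*23)*27) + 22809 = (-13368 + 0*27) + 22809 = (-13368 + 0) + 22809 = -13368 + 22809 = 9441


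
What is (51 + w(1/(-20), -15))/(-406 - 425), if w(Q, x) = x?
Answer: -12/277 ≈ -0.043321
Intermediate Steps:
(51 + w(1/(-20), -15))/(-406 - 425) = (51 - 15)/(-406 - 425) = 36/(-831) = 36*(-1/831) = -12/277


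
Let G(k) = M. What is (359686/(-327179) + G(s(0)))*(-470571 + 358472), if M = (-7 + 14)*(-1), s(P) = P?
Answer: 297055511961/327179 ≈ 9.0793e+5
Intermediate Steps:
M = -7 (M = 7*(-1) = -7)
G(k) = -7
(359686/(-327179) + G(s(0)))*(-470571 + 358472) = (359686/(-327179) - 7)*(-470571 + 358472) = (359686*(-1/327179) - 7)*(-112099) = (-359686/327179 - 7)*(-112099) = -2649939/327179*(-112099) = 297055511961/327179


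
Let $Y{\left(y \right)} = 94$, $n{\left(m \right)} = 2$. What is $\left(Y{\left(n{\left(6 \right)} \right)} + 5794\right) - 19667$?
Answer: $-13779$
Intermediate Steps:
$\left(Y{\left(n{\left(6 \right)} \right)} + 5794\right) - 19667 = \left(94 + 5794\right) - 19667 = 5888 - 19667 = -13779$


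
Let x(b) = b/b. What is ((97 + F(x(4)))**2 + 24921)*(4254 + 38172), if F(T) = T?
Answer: 1464757650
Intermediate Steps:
x(b) = 1
((97 + F(x(4)))**2 + 24921)*(4254 + 38172) = ((97 + 1)**2 + 24921)*(4254 + 38172) = (98**2 + 24921)*42426 = (9604 + 24921)*42426 = 34525*42426 = 1464757650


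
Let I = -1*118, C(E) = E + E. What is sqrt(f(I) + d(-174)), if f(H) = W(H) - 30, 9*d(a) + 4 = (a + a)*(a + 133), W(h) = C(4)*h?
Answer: sqrt(5498)/3 ≈ 24.716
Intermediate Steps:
C(E) = 2*E
W(h) = 8*h (W(h) = (2*4)*h = 8*h)
I = -118
d(a) = -4/9 + 2*a*(133 + a)/9 (d(a) = -4/9 + ((a + a)*(a + 133))/9 = -4/9 + ((2*a)*(133 + a))/9 = -4/9 + (2*a*(133 + a))/9 = -4/9 + 2*a*(133 + a)/9)
f(H) = -30 + 8*H (f(H) = 8*H - 30 = -30 + 8*H)
sqrt(f(I) + d(-174)) = sqrt((-30 + 8*(-118)) + (-4/9 + (2/9)*(-174)**2 + (266/9)*(-174))) = sqrt((-30 - 944) + (-4/9 + (2/9)*30276 - 15428/3)) = sqrt(-974 + (-4/9 + 6728 - 15428/3)) = sqrt(-974 + 14264/9) = sqrt(5498/9) = sqrt(5498)/3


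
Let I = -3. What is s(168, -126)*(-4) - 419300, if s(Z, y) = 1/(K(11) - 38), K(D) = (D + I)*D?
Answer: -10482502/25 ≈ -4.1930e+5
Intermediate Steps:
K(D) = D*(-3 + D) (K(D) = (D - 3)*D = (-3 + D)*D = D*(-3 + D))
s(Z, y) = 1/50 (s(Z, y) = 1/(11*(-3 + 11) - 38) = 1/(11*8 - 38) = 1/(88 - 38) = 1/50)
s(168, -126)*(-4) - 419300 = (1/50)*(-4) - 419300 = -2/25 - 419300 = -10482502/25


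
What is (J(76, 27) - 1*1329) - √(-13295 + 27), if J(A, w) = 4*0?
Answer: -1329 - 2*I*√3317 ≈ -1329.0 - 115.19*I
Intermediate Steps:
J(A, w) = 0
(J(76, 27) - 1*1329) - √(-13295 + 27) = (0 - 1*1329) - √(-13295 + 27) = (0 - 1329) - √(-13268) = -1329 - 2*I*√3317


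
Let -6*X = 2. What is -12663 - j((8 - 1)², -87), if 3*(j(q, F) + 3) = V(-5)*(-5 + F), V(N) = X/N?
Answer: -569608/45 ≈ -12658.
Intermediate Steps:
X = -⅓ (X = -⅙*2 = -⅓ ≈ -0.33333)
V(N) = -1/(3*N)
j(q, F) = -28/9 + F/45 (j(q, F) = -3 + ((-⅓/(-5))*(-5 + F))/3 = -3 + ((-⅓*(-⅕))*(-5 + F))/3 = -3 + ((-5 + F)/15)/3 = -3 + (-⅓ + F/15)/3 = -3 + (-⅑ + F/45) = -28/9 + F/45)
-12663 - j((8 - 1)², -87) = -12663 - (-28/9 + (1/45)*(-87)) = -12663 - (-28/9 - 29/15) = -12663 - 1*(-227/45) = -12663 + 227/45 = -569608/45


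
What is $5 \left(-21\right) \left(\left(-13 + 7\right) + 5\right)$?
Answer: $105$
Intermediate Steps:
$5 \left(-21\right) \left(\left(-13 + 7\right) + 5\right) = - 105 \left(-6 + 5\right) = \left(-105\right) \left(-1\right) = 105$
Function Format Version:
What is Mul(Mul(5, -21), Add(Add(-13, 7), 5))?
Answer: 105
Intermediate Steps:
Mul(Mul(5, -21), Add(Add(-13, 7), 5)) = Mul(-105, Add(-6, 5)) = Mul(-105, -1) = 105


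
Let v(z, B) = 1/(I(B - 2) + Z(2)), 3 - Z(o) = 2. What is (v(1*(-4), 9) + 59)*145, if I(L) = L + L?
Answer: 25694/3 ≈ 8564.7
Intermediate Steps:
Z(o) = 1 (Z(o) = 3 - 1*2 = 3 - 2 = 1)
I(L) = 2*L
v(z, B) = 1/(-3 + 2*B) (v(z, B) = 1/(2*(B - 2) + 1) = 1/(2*(-2 + B) + 1) = 1/((-4 + 2*B) + 1) = 1/(-3 + 2*B))
(v(1*(-4), 9) + 59)*145 = (1/(-3 + 2*9) + 59)*145 = (1/(-3 + 18) + 59)*145 = (1/15 + 59)*145 = (886/15)*145 = 25694/3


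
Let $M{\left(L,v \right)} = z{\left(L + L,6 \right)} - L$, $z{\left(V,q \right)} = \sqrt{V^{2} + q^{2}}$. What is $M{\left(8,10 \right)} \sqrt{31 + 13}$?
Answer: $4 \sqrt{11} \left(-4 + \sqrt{73}\right) \approx 60.283$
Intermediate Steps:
$M{\left(L,v \right)} = \sqrt{36 + 4 L^{2}} - L$ ($M{\left(L,v \right)} = \sqrt{\left(L + L\right)^{2} + 6^{2}} - L = \sqrt{\left(2 L\right)^{2} + 36} - L = \sqrt{4 L^{2} + 36} - L = \sqrt{36 + 4 L^{2}} - L$)
$M{\left(8,10 \right)} \sqrt{31 + 13} = \left(\left(-1\right) 8 + 2 \sqrt{9 + 8^{2}}\right) \sqrt{31 + 13} = \left(-8 + 2 \sqrt{9 + 64}\right) \sqrt{44} = \left(-8 + 2 \sqrt{73}\right) 2 \sqrt{11} = 2 \sqrt{11} \left(-8 + 2 \sqrt{73}\right)$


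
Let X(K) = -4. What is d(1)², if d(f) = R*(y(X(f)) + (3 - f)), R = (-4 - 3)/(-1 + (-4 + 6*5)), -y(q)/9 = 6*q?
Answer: 2328676/625 ≈ 3725.9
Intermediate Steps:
y(q) = -54*q
R = -7/25 (R = -7/(-1 + (-4 + 30)) = -7/(-1 + 26) = -7/25 ≈ -0.28000)
d(f) = -1533/25 + 7*f/25 (d(f) = -7*(-54*(-4) + (3 - f))/25 = -7*(216 + (3 - f))/25 = -7*(219 - f)/25 = -1533/25 + 7*f/25)
d(1)² = (-1533/25 + (7/25)*1)² = (-1533/25 + 7/25)² = (-1526/25)² = 2328676/625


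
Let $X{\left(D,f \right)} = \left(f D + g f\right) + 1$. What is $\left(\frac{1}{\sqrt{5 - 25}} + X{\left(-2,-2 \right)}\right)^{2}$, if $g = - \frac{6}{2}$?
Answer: $\frac{\left(110 - i \sqrt{5}\right)^{2}}{100} \approx 120.95 - 4.9193 i$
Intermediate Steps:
$g = -3$ ($g = - \frac{6}{2} = \left(-1\right) 3 = -3$)
$X{\left(D,f \right)} = 1 - 3 f + D f$ ($X{\left(D,f \right)} = \left(f D - 3 f\right) + 1 = \left(D f - 3 f\right) + 1 = \left(- 3 f + D f\right) + 1 = 1 - 3 f + D f$)
$\left(\frac{1}{\sqrt{5 - 25}} + X{\left(-2,-2 \right)}\right)^{2} = \left(\frac{1}{\sqrt{5 - 25}} - -11\right)^{2} = \left(\frac{1}{\sqrt{-20}} + \left(1 + 6 + 4\right)\right)^{2} = \left(\frac{1}{2 i \sqrt{5}} + 11\right)^{2} = \left(- \frac{i \sqrt{5}}{10} + 11\right)^{2} = \left(11 - \frac{i \sqrt{5}}{10}\right)^{2}$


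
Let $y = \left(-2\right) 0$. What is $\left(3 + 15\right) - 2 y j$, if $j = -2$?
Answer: $0$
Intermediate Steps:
$y = 0$
$\left(3 + 15\right) - 2 y j = \left(3 + 15\right) \left(-2\right) 0 \left(-2\right) = 18 \cdot 0 \left(-2\right) = 18 \cdot 0 = 0$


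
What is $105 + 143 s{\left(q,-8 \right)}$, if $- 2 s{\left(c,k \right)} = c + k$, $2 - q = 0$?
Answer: $534$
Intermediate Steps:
$q = 2$ ($q = 2 - 0 = 2 + 0 = 2$)
$s{\left(c,k \right)} = - \frac{c}{2} - \frac{k}{2}$ ($s{\left(c,k \right)} = - \frac{c + k}{2} = - \frac{c}{2} - \frac{k}{2}$)
$105 + 143 s{\left(q,-8 \right)} = 105 + 143 \left(\left(- \frac{1}{2}\right) 2 - -4\right) = 105 + 143 \left(-1 + 4\right) = 105 + 143 \cdot 3 = 105 + 429 = 534$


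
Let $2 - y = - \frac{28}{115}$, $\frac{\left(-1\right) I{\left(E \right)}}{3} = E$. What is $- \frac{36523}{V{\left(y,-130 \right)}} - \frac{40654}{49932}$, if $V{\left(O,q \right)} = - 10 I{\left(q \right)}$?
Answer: $\frac{138759653}{16227900} \approx 8.5507$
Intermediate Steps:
$I{\left(E \right)} = - 3 E$
$y = \frac{258}{115}$ ($y = 2 - - \frac{28}{115} = 2 + \frac{28}{115} = \frac{258}{115} \approx 2.2435$)
$V{\left(O,q \right)} = 30 q$ ($V{\left(O,q \right)} = - 10 \left(- 3 q\right) = 30 q$)
$- \frac{36523}{V{\left(y,-130 \right)}} - \frac{40654}{49932} = - \frac{36523}{30 \left(-130\right)} - \frac{40654}{49932} = - \frac{36523}{-3900} - \frac{20327}{24966} = \left(-36523\right) \left(- \frac{1}{3900}\right) - \frac{20327}{24966} = \frac{36523}{3900} - \frac{20327}{24966} = \frac{138759653}{16227900}$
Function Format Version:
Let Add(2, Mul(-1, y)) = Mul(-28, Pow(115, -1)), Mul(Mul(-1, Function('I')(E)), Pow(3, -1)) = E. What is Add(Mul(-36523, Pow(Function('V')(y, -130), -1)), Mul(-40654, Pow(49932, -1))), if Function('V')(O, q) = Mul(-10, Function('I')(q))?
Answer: Rational(138759653, 16227900) ≈ 8.5507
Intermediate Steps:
Function('I')(E) = Mul(-3, E)
y = Rational(258, 115) (y = Add(2, Mul(-1, Mul(-28, Pow(115, -1)))) = Add(2, Mul(-1, Mul(-28, Rational(1, 115)))) = Add(2, Mul(-1, Rational(-28, 115))) = Add(2, Rational(28, 115)) = Rational(258, 115) ≈ 2.2435)
Function('V')(O, q) = Mul(30, q) (Function('V')(O, q) = Mul(-10, Mul(-3, q)) = Mul(30, q))
Add(Mul(-36523, Pow(Function('V')(y, -130), -1)), Mul(-40654, Pow(49932, -1))) = Add(Mul(-36523, Pow(Mul(30, -130), -1)), Mul(-40654, Pow(49932, -1))) = Add(Mul(-36523, Pow(-3900, -1)), Mul(-40654, Rational(1, 49932))) = Add(Mul(-36523, Rational(-1, 3900)), Rational(-20327, 24966)) = Add(Rational(36523, 3900), Rational(-20327, 24966)) = Rational(138759653, 16227900)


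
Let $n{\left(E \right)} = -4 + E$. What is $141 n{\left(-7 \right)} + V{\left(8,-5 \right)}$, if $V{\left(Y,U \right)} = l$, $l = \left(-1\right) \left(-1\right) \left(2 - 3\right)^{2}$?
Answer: $-1550$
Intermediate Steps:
$l = 1$ ($l = 1 \left(-1\right)^{2} = 1 \cdot 1 = 1$)
$V{\left(Y,U \right)} = 1$
$141 n{\left(-7 \right)} + V{\left(8,-5 \right)} = 141 \left(-4 - 7\right) + 1 = 141 \left(-11\right) + 1 = -1551 + 1 = -1550$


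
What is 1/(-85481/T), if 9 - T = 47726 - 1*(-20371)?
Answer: 68088/85481 ≈ 0.79653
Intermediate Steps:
T = -68088 (T = 9 - (47726 - 1*(-20371)) = 9 - (47726 + 20371) = 9 - 1*68097 = 9 - 68097 = -68088)
1/(-85481/T) = 1/(-85481/(-68088)) = 1/(-85481*(-1/68088)) = 1/(85481/68088) = 68088/85481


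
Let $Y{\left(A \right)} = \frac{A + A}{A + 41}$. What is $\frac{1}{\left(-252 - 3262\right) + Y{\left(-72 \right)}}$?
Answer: $- \frac{31}{108790} \approx -0.00028495$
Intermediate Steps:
$Y{\left(A \right)} = \frac{2 A}{41 + A}$
$\frac{1}{\left(-252 - 3262\right) + Y{\left(-72 \right)}} = \frac{1}{\left(-252 - 3262\right) + 2 \left(-72\right) \frac{1}{41 - 72}} = \frac{1}{-3514 + 2 \left(-72\right) \frac{1}{-31}} = \frac{1}{-3514 + 2 \left(-72\right) \left(- \frac{1}{31}\right)} = \frac{1}{-3514 + \frac{144}{31}} = \frac{1}{- \frac{108790}{31}} = - \frac{31}{108790}$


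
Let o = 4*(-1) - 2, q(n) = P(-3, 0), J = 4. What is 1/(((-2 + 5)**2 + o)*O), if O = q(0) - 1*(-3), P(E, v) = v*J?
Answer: 1/9 ≈ 0.11111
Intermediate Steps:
P(E, v) = 4*v (P(E, v) = v*4 = 4*v)
q(n) = 0 (q(n) = 4*0 = 0)
o = -6 (o = -4 - 2 = -6)
O = 3 (O = 0 - 1*(-3) = 0 + 3 = 3)
1/(((-2 + 5)**2 + o)*O) = 1/(((-2 + 5)**2 - 6)*3) = 1/((3**2 - 6)*3) = 1/((9 - 6)*3) = 1/(3*3) = 1/9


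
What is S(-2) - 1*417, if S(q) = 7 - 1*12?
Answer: -422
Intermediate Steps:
S(q) = -5 (S(q) = 7 - 12 = -5)
S(-2) - 1*417 = -5 - 1*417 = -5 - 417 = -422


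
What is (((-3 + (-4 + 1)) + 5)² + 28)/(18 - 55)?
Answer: -29/37 ≈ -0.78378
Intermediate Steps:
(((-3 + (-4 + 1)) + 5)² + 28)/(18 - 55) = (((-3 - 3) + 5)² + 28)/(-37) = -((-6 + 5)² + 28)/37 = -((-1)² + 28)/37 = -(1 + 28)/37 = -1/37*29 = -29/37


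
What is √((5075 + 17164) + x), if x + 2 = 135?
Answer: 2*√5593 ≈ 149.57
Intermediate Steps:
x = 133 (x = -2 + 135 = 133)
√((5075 + 17164) + x) = √((5075 + 17164) + 133) = √(22239 + 133) = √22372 = 2*√5593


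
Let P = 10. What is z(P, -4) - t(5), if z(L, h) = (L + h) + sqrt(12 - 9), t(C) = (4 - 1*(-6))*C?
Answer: -44 + sqrt(3) ≈ -42.268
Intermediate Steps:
t(C) = 10*C (t(C) = (4 + 6)*C = 10*C)
z(L, h) = L + h + sqrt(3) (z(L, h) = (L + h) + sqrt(3) = L + h + sqrt(3))
z(P, -4) - t(5) = (10 - 4 + sqrt(3)) - 10*5 = (6 + sqrt(3)) - 1*50 = (6 + sqrt(3)) - 50 = -44 + sqrt(3)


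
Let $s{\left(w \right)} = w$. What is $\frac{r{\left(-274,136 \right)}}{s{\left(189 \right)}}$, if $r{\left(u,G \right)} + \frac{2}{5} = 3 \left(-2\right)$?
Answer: $- \frac{32}{945} \approx -0.033862$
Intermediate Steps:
$r{\left(u,G \right)} = - \frac{32}{5}$ ($r{\left(u,G \right)} = - \frac{2}{5} + 3 \left(-2\right) = - \frac{2}{5} - 6 = - \frac{32}{5}$)
$\frac{r{\left(-274,136 \right)}}{s{\left(189 \right)}} = - \frac{32}{5 \cdot 189} = \left(- \frac{32}{5}\right) \frac{1}{189} = - \frac{32}{945}$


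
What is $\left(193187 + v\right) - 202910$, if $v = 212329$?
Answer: $202606$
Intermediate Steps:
$\left(193187 + v\right) - 202910 = \left(193187 + 212329\right) - 202910 = 405516 - 202910 = 202606$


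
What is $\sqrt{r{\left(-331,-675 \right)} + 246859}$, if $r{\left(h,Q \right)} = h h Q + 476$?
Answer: $2 i \sqrt{18426585} \approx 8585.2 i$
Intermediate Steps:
$r{\left(h,Q \right)} = 476 + Q h^{2}$ ($r{\left(h,Q \right)} = h^{2} Q + 476 = Q h^{2} + 476 = 476 + Q h^{2}$)
$\sqrt{r{\left(-331,-675 \right)} + 246859} = \sqrt{\left(476 - 675 \left(-331\right)^{2}\right) + 246859} = \sqrt{\left(476 - 73953675\right) + 246859} = \sqrt{-73953199 + 246859} = \sqrt{-73706340} = 2 i \sqrt{18426585}$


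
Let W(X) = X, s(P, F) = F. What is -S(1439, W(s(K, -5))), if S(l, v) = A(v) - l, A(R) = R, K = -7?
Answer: 1444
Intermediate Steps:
S(l, v) = v - l
-S(1439, W(s(K, -5))) = -(-5 - 1*1439) = -(-5 - 1439) = -1*(-1444) = 1444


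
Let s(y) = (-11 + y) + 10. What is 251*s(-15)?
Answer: -4016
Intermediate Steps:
s(y) = -1 + y
251*s(-15) = 251*(-1 - 15) = 251*(-16) = -4016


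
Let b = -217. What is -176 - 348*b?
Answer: 75340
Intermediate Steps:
-176 - 348*b = -176 - 348*(-217) = -176 + 75516 = 75340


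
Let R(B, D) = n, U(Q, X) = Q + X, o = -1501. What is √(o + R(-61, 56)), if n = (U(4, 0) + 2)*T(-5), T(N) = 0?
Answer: I*√1501 ≈ 38.743*I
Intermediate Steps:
n = 0 (n = ((4 + 0) + 2)*0 = (4 + 2)*0 = 6*0 = 0)
R(B, D) = 0
√(o + R(-61, 56)) = √(-1501 + 0) = √(-1501) = I*√1501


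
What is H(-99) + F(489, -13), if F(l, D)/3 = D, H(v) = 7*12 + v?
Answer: -54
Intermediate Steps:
H(v) = 84 + v
F(l, D) = 3*D
H(-99) + F(489, -13) = (84 - 99) + 3*(-13) = -15 - 39 = -54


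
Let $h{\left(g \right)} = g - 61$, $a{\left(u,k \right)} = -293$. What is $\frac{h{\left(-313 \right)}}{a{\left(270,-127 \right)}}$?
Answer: $\frac{374}{293} \approx 1.2765$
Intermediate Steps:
$h{\left(g \right)} = -61 + g$
$\frac{h{\left(-313 \right)}}{a{\left(270,-127 \right)}} = \frac{-61 - 313}{-293} = \left(-374\right) \left(- \frac{1}{293}\right) = \frac{374}{293}$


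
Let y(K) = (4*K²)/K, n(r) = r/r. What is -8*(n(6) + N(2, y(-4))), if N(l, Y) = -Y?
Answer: -136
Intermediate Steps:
n(r) = 1
y(K) = 4*K
-8*(n(6) + N(2, y(-4))) = -8*(1 - 4*(-4)) = -8*(1 - 1*(-16)) = -8*(1 + 16) = -8*17 = -136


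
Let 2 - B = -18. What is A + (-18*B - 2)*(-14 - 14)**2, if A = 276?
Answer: -283532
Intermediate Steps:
B = 20 (B = 2 - 1*(-18) = 2 + 18 = 20)
A + (-18*B - 2)*(-14 - 14)**2 = 276 + (-18*20 - 2)*(-14 - 14)**2 = 276 + (-360 - 2)*(-28)**2 = 276 - 362*784 = 276 - 283808 = -283532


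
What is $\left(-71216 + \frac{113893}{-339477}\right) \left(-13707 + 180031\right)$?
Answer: $- \frac{4021100239317700}{339477} \approx -1.1845 \cdot 10^{10}$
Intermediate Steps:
$\left(-71216 + \frac{113893}{-339477}\right) \left(-13707 + 180031\right) = \left(-71216 + 113893 \left(- \frac{1}{339477}\right)\right) 166324 = \left(-71216 - \frac{113893}{339477}\right) 166324 = \left(- \frac{24176307925}{339477}\right) 166324 = - \frac{4021100239317700}{339477}$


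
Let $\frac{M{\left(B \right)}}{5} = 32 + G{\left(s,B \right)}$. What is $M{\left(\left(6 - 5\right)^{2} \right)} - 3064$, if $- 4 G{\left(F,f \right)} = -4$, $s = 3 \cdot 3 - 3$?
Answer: $-2899$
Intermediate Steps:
$s = 6$ ($s = 9 - 3 = 6$)
$G{\left(F,f \right)} = 1$ ($G{\left(F,f \right)} = \left(- \frac{1}{4}\right) \left(-4\right) = 1$)
$M{\left(B \right)} = 165$ ($M{\left(B \right)} = 5 \left(32 + 1\right) = 5 \cdot 33 = 165$)
$M{\left(\left(6 - 5\right)^{2} \right)} - 3064 = 165 - 3064 = -2899$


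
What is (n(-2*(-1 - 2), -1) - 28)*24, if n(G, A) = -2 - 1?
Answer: -744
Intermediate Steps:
n(G, A) = -3
(n(-2*(-1 - 2), -1) - 28)*24 = (-3 - 28)*24 = -31*24 = -744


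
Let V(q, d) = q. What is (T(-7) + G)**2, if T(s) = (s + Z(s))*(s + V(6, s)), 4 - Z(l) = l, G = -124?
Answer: 16384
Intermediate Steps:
Z(l) = 4 - l
T(s) = 24 + 4*s (T(s) = (s + (4 - s))*(s + 6) = 4*(6 + s) = 24 + 4*s)
(T(-7) + G)**2 = ((24 + 4*(-7)) - 124)**2 = ((24 - 28) - 124)**2 = (-4 - 124)**2 = (-128)**2 = 16384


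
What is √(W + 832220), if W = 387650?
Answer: √1219870 ≈ 1104.5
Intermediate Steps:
√(W + 832220) = √(387650 + 832220) = √1219870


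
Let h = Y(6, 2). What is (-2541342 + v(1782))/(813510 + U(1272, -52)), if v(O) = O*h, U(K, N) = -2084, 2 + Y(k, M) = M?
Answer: -1270671/405713 ≈ -3.1319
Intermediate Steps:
Y(k, M) = -2 + M
h = 0 (h = -2 + 2 = 0)
v(O) = 0 (v(O) = O*0 = 0)
(-2541342 + v(1782))/(813510 + U(1272, -52)) = (-2541342 + 0)/(813510 - 2084) = -2541342/811426 = -2541342*1/811426 = -1270671/405713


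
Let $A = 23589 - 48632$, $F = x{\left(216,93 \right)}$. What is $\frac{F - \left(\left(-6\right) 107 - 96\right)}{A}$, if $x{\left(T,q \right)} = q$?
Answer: $- \frac{831}{25043} \approx -0.033183$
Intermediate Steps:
$F = 93$
$A = -25043$ ($A = 23589 - 48632 = -25043$)
$\frac{F - \left(\left(-6\right) 107 - 96\right)}{A} = \frac{93 - \left(\left(-6\right) 107 - 96\right)}{-25043} = \left(93 - \left(-642 - 96\right)\right) \left(- \frac{1}{25043}\right) = \left(93 - -738\right) \left(- \frac{1}{25043}\right) = \left(93 + 738\right) \left(- \frac{1}{25043}\right) = 831 \left(- \frac{1}{25043}\right) = - \frac{831}{25043}$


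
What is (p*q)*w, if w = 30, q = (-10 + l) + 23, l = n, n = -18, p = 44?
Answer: -6600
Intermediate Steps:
l = -18
q = -5 (q = (-10 - 18) + 23 = -28 + 23 = -5)
(p*q)*w = (44*(-5))*30 = -220*30 = -6600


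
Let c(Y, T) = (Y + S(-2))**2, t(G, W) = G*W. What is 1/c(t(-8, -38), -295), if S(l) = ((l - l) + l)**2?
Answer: 1/94864 ≈ 1.0541e-5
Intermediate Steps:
S(l) = l**2 (S(l) = (0 + l)**2 = l**2)
c(Y, T) = (4 + Y)**2 (c(Y, T) = (Y + (-2)**2)**2 = (Y + 4)**2 = (4 + Y)**2)
1/c(t(-8, -38), -295) = 1/((4 - 8*(-38))**2) = 1/((4 + 304)**2) = 1/(308**2) = 1/94864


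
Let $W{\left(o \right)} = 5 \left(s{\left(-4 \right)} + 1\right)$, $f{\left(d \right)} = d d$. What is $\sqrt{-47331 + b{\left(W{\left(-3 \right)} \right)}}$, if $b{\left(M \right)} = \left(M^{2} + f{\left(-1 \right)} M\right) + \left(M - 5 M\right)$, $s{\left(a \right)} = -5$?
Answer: $i \sqrt{46871} \approx 216.5 i$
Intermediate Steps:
$f{\left(d \right)} = d^{2}$
$W{\left(o \right)} = -20$ ($W{\left(o \right)} = 5 \left(-5 + 1\right) = 5 \left(-4\right) = -20$)
$b{\left(M \right)} = M^{2} - 3 M$ ($b{\left(M \right)} = \left(M^{2} + \left(-1\right)^{2} M\right) + \left(M - 5 M\right) = \left(M^{2} + 1 M\right) + \left(M - 5 M\right) = \left(M^{2} + M\right) - 4 M = \left(M + M^{2}\right) - 4 M = M^{2} - 3 M$)
$\sqrt{-47331 + b{\left(W{\left(-3 \right)} \right)}} = \sqrt{-47331 - 20 \left(-3 - 20\right)} = \sqrt{-47331 - -460} = \sqrt{-47331 + 460} = \sqrt{-46871} = i \sqrt{46871}$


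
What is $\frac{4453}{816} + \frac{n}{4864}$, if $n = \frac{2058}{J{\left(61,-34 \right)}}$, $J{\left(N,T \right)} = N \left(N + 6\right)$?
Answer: $\frac{2766362951}{506918784} \approx 5.4572$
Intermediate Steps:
$J{\left(N,T \right)} = N \left(6 + N\right)$
$n = \frac{2058}{4087}$ ($n = \frac{2058}{61 \left(6 + 61\right)} = \frac{2058}{61 \cdot 67} = \frac{2058}{4087} \approx 0.50355$)
$\frac{4453}{816} + \frac{n}{4864} = \frac{4453}{816} + \frac{2058}{4087 \cdot 4864} = 4453 \cdot \frac{1}{816} + \frac{2058}{4087} \cdot \frac{1}{4864} = \frac{4453}{816} + \frac{1029}{9939584} = \frac{2766362951}{506918784}$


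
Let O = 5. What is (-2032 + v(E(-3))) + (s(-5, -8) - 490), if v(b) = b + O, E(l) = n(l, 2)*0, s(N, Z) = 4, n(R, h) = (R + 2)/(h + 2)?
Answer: -2513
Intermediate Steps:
n(R, h) = (2 + R)/(2 + h)
E(l) = 0 (E(l) = ((2 + l)/(2 + 2))*0 = ((2 + l)/4)*0 = (½ + l/4)*0 = 0)
v(b) = 5 + b (v(b) = b + 5 = 5 + b)
(-2032 + v(E(-3))) + (s(-5, -8) - 490) = (-2032 + (5 + 0)) + (4 - 490) = (-2032 + 5) - 486 = -2027 - 486 = -2513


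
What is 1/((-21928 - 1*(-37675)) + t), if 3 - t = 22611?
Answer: -1/6861 ≈ -0.00014575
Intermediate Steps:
t = -22608 (t = 3 - 1*22611 = 3 - 22611 = -22608)
1/((-21928 - 1*(-37675)) + t) = 1/((-21928 - 1*(-37675)) - 22608) = 1/((-21928 + 37675) - 22608) = 1/(15747 - 22608) = 1/(-6861) = -1/6861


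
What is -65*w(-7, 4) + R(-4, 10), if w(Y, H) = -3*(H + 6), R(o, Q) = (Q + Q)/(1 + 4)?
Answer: 1954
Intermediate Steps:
R(o, Q) = 2*Q/5 (R(o, Q) = (2*Q)/5 = (2*Q)*(⅕) = 2*Q/5)
w(Y, H) = -18 - 3*H (w(Y, H) = -3*(6 + H) = -18 - 3*H)
-65*w(-7, 4) + R(-4, 10) = -65*(-18 - 3*4) + (⅖)*10 = -65*(-18 - 12) + 4 = -65*(-30) + 4 = 1950 + 4 = 1954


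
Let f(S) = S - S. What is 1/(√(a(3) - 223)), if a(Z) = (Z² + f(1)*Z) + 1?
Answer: -I*√213/213 ≈ -0.068519*I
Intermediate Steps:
f(S) = 0
a(Z) = 1 + Z² (a(Z) = (Z² + 0*Z) + 1 = (Z² + 0) + 1 = Z² + 1 = 1 + Z²)
1/(√(a(3) - 223)) = 1/(√((1 + 3²) - 223)) = 1/(√((1 + 9) - 223)) = 1/(√(10 - 223)) = 1/(√(-213)) = 1/(I*√213) = -I*√213/213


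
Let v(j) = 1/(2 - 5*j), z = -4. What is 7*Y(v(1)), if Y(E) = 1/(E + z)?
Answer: -21/13 ≈ -1.6154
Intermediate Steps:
Y(E) = 1/(-4 + E) (Y(E) = 1/(E - 4) = 1/(-4 + E))
7*Y(v(1)) = 7/(-4 - 1/(-2 + 5*1)) = 7/(-4 - 1/(-2 + 5)) = 7/(-4 - 1/3) = 7/(-13/3) = 7*(-3/13) = -21/13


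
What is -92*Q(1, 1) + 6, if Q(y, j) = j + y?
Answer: -178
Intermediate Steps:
-92*Q(1, 1) + 6 = -92*(1 + 1) + 6 = -92*2 + 6 = -184 + 6 = -178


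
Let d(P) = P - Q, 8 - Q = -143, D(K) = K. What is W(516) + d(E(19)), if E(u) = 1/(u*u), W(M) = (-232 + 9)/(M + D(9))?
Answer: -28698253/189525 ≈ -151.42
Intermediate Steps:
W(M) = -223/(9 + M) (W(M) = (-232 + 9)/(M + 9) = -223/(9 + M))
Q = 151 (Q = 8 - 1*(-143) = 8 + 143 = 151)
E(u) = u⁻² (E(u) = 1/(u²) = u⁻²)
d(P) = -151 + P (d(P) = P - 1*151 = P - 151 = -151 + P)
W(516) + d(E(19)) = -223/(9 + 516) + (-151 + 19⁻²) = -223/525 + (-151 + 1/361) = -223*1/525 - 54510/361 = -223/525 - 54510/361 = -28698253/189525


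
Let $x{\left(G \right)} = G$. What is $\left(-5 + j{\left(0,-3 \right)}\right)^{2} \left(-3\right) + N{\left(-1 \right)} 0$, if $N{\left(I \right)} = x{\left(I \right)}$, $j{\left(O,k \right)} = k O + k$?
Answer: $-192$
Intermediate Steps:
$j{\left(O,k \right)} = k + O k$ ($j{\left(O,k \right)} = O k + k = k + O k$)
$N{\left(I \right)} = I$
$\left(-5 + j{\left(0,-3 \right)}\right)^{2} \left(-3\right) + N{\left(-1 \right)} 0 = \left(-5 - 3 \left(1 + 0\right)\right)^{2} \left(-3\right) - 0 = \left(-5 - 3\right)^{2} \left(-3\right) + 0 = \left(-8\right)^{2} \left(-3\right) + 0 = 64 \left(-3\right) + 0 = -192 + 0 = -192$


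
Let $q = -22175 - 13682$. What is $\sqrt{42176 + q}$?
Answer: $\sqrt{6319} \approx 79.492$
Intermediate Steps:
$q = -35857$ ($q = -22175 - 13682 = -35857$)
$\sqrt{42176 + q} = \sqrt{42176 - 35857} = \sqrt{6319}$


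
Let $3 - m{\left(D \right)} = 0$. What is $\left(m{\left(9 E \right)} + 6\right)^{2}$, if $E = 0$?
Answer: $81$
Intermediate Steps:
$m{\left(D \right)} = 3$ ($m{\left(D \right)} = 3 - 0 = 3 + 0 = 3$)
$\left(m{\left(9 E \right)} + 6\right)^{2} = \left(3 + 6\right)^{2} = 9^{2} = 81$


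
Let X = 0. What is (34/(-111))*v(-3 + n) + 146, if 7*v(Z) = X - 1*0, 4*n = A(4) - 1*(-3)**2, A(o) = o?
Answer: 146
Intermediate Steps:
n = -5/4 (n = (4 - 1*(-3)**2)/4 = (4 - 1*9)/4 = (4 - 9)/4 = (1/4)*(-5) = -5/4 ≈ -1.2500)
v(Z) = 0 (v(Z) = (0 - 1*0)/7 = (0 + 0)/7 = (1/7)*0 = 0)
(34/(-111))*v(-3 + n) + 146 = (34/(-111))*0 + 146 = (34*(-1/111))*0 + 146 = -34/111*0 + 146 = 0 + 146 = 146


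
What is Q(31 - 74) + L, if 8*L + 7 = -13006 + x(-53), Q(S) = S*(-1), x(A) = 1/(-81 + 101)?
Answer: -253379/160 ≈ -1583.6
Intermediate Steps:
x(A) = 1/20
Q(S) = -S
L = -260259/160 (L = -7/8 + (-13006 + 1/20)/8 = -7/8 + (1/8)*(-260119/20) = -7/8 - 260119/160 = -260259/160 ≈ -1626.6)
Q(31 - 74) + L = -(31 - 74) - 260259/160 = -1*(-43) - 260259/160 = 43 - 260259/160 = -253379/160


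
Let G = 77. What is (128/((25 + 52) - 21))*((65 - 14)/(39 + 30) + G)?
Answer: 28608/161 ≈ 177.69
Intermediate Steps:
(128/((25 + 52) - 21))*((65 - 14)/(39 + 30) + G) = (128/((25 + 52) - 21))*((65 - 14)/(39 + 30) + 77) = (128/(77 - 21))*(51/69 + 77) = (128/56)*(51*(1/69) + 77) = (128*(1/56))*(17/23 + 77) = (16/7)*(1788/23) = 28608/161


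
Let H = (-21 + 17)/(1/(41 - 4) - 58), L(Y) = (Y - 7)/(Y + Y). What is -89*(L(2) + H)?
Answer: 901837/8580 ≈ 105.11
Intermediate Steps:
L(Y) = (-7 + Y)/(2*Y) (L(Y) = (-7 + Y)/((2*Y)) = (-7 + Y)*(1/(2*Y)) = (-7 + Y)/(2*Y))
H = 148/2145 (H = -4/(1/37 - 58) = -4/(-2145/37) = -4*(-37/2145) = 148/2145 ≈ 0.068998)
-89*(L(2) + H) = -89*((1/2)*(-7 + 2)/2 + 148/2145) = -89*((1/2)*(1/2)*(-5) + 148/2145) = -89*(-5/4 + 148/2145) = -89*(-10133/8580) = 901837/8580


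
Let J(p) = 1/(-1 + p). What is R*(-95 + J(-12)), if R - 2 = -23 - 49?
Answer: 86520/13 ≈ 6655.4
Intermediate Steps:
R = -70 (R = 2 + (-23 - 49) = 2 - 72 = -70)
R*(-95 + J(-12)) = -70*(-95 + 1/(-1 - 12)) = -70*(-95 + 1/(-13)) = -70*(-95 - 1/13) = -70*(-1236/13) = 86520/13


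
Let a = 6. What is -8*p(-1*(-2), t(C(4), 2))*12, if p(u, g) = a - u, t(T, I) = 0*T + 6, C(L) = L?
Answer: -384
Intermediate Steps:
t(T, I) = 6 (t(T, I) = 0 + 6 = 6)
p(u, g) = 6 - u
-8*p(-1*(-2), t(C(4), 2))*12 = -8*(6 - (-1)*(-2))*12 = -8*(6 - 1*2)*12 = -8*(6 - 2)*12 = -8*4*12 = -32*12 = -384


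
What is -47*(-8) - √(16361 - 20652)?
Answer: 376 - I*√4291 ≈ 376.0 - 65.506*I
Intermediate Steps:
-47*(-8) - √(16361 - 20652) = 376 - √(-4291) = 376 - I*√4291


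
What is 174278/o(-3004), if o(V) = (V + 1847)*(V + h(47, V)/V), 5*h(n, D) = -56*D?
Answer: 33515/670882 ≈ 0.049957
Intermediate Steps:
h(n, D) = -56*D/5 (h(n, D) = (-56*D)/5 = -56*D/5)
o(V) = (1847 + V)*(-56/5 + V) (o(V) = (V + 1847)*(V + (-56*V/5)/V) = (1847 + V)*(V - 56/5) = (1847 + V)*(-56/5 + V))
174278/o(-3004) = 174278/(-103432/5 + (-3004)² + (9179/5)*(-3004)) = 174278/(-103432/5 + 9024016 - 27573716/5) = 174278/(17442932/5) = 174278*(5/17442932) = 33515/670882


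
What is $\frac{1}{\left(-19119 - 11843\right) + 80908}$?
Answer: $\frac{1}{49946} \approx 2.0022 \cdot 10^{-5}$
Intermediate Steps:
$\frac{1}{\left(-19119 - 11843\right) + 80908} = \frac{1}{-30962 + 80908} = \frac{1}{49946}$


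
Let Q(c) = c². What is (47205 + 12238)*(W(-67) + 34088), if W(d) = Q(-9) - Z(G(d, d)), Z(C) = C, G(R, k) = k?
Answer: 2035090548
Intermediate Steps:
W(d) = 81 - d (W(d) = (-9)² - d = 81 - d)
(47205 + 12238)*(W(-67) + 34088) = (47205 + 12238)*((81 - 1*(-67)) + 34088) = 59443*((81 + 67) + 34088) = 59443*(148 + 34088) = 59443*34236 = 2035090548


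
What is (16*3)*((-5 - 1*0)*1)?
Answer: -240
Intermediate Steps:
(16*3)*((-5 - 1*0)*1) = 48*((-5 + 0)*1) = 48*(-5*1) = 48*(-5) = -240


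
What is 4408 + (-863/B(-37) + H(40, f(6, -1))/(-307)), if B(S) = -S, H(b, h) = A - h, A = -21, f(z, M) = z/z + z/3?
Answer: 49806419/11359 ≈ 4384.8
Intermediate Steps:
f(z, M) = 1 + z/3 (f(z, M) = 1 + z*(⅓) = 1 + z/3)
H(b, h) = -21 - h
4408 + (-863/B(-37) + H(40, f(6, -1))/(-307)) = 4408 + (-863/((-1*(-37))) + (-21 - (1 + (⅓)*6))/(-307)) = 4408 + (-863/37 + (-21 - (1 + 2))*(-1/307)) = 4408 + (-863*1/37 + (-21 - 1*3)*(-1/307)) = 4408 + (-863/37 + (-21 - 3)*(-1/307)) = 4408 + (-863/37 - 24*(-1/307)) = 4408 + (-863/37 + 24/307) = 4408 - 264053/11359 = 49806419/11359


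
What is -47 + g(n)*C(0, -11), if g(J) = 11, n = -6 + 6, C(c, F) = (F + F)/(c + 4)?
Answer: -215/2 ≈ -107.50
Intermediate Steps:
C(c, F) = 2*F/(4 + c) (C(c, F) = (2*F)/(4 + c) = 2*F/(4 + c))
n = 0
-47 + g(n)*C(0, -11) = -47 + 11*(2*(-11)/(4 + 0)) = -47 + 11*(2*(-11)/4) = -47 + 11*(2*(-11)*(¼)) = -47 + 11*(-11/2) = -47 - 121/2 = -215/2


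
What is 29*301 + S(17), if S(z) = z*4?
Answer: 8797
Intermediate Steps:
S(z) = 4*z
29*301 + S(17) = 29*301 + 4*17 = 8729 + 68 = 8797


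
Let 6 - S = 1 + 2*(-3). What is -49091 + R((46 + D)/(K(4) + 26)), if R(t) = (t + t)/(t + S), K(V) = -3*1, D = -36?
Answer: -12910913/263 ≈ -49091.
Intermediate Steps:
K(V) = -3
S = 11 (S = 6 - (1 + 2*(-3)) = 6 - (1 - 6) = 6 - 1*(-5) = 6 + 5 = 11)
R(t) = 2*t/(11 + t) (R(t) = (t + t)/(t + 11) = (2*t)/(11 + t) = 2*t/(11 + t))
-49091 + R((46 + D)/(K(4) + 26)) = -49091 + 2*((46 - 36)/(-3 + 26))/(11 + (46 - 36)/(-3 + 26)) = -49091 + 2*(10/23)/(11 + 10/23) = -49091 + 2*(10/23)/(263/23) = -49091 + 2*(10/23)*(23/263) = -49091 + 20/263 = -12910913/263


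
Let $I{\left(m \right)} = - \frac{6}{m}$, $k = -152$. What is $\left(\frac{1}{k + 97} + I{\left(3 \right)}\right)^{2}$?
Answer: $\frac{12321}{3025} \approx 4.0731$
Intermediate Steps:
$\left(\frac{1}{k + 97} + I{\left(3 \right)}\right)^{2} = \left(\frac{1}{-152 + 97} - \frac{6}{3}\right)^{2} = \left(\frac{1}{-55} - 2\right)^{2} = \left(- \frac{1}{55} - 2\right)^{2} = \left(- \frac{111}{55}\right)^{2} = \frac{12321}{3025}$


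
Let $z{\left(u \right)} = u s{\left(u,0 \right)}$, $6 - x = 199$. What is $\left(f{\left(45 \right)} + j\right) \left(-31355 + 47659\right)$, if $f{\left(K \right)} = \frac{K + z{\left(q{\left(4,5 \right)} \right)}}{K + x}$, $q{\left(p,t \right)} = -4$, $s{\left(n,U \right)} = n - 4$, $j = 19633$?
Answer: $\frac{11843254132}{37} \approx 3.2009 \cdot 10^{8}$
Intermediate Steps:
$s{\left(n,U \right)} = -4 + n$ ($s{\left(n,U \right)} = n - 4 = -4 + n$)
$x = -193$ ($x = 6 - 199 = -193$)
$z{\left(u \right)} = u \left(-4 + u\right)$
$f{\left(K \right)} = \frac{32 + K}{-193 + K}$ ($f{\left(K \right)} = \frac{K - 4 \left(-4 - 4\right)}{K - 193} = \frac{K - -32}{-193 + K} = \frac{K + 32}{-193 + K} = \frac{32 + K}{-193 + K}$)
$\left(f{\left(45 \right)} + j\right) \left(-31355 + 47659\right) = \left(\frac{32 + 45}{-193 + 45} + 19633\right) \left(-31355 + 47659\right) = \left(\frac{1}{-148} \cdot 77 + 19633\right) 16304 = \left(\left(- \frac{1}{148}\right) 77 + 19633\right) 16304 = \left(- \frac{77}{148} + 19633\right) 16304 = \frac{2905607}{148} \cdot 16304 = \frac{11843254132}{37}$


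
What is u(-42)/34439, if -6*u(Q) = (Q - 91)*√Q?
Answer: 133*I*√42/206634 ≈ 0.0041713*I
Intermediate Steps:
u(Q) = -√Q*(-91 + Q)/6 (u(Q) = -(Q - 91)*√Q/6 = -(-91 + Q)*√Q/6 = -√Q*(-91 + Q)/6)
u(-42)/34439 = (√(-42)*(91 - 1*(-42))/6)/34439 = ((I*√42)*(91 + 42)/6)*(1/34439) = ((⅙)*(I*√42)*133)*(1/34439) = (133*I*√42/6)*(1/34439) = 133*I*√42/206634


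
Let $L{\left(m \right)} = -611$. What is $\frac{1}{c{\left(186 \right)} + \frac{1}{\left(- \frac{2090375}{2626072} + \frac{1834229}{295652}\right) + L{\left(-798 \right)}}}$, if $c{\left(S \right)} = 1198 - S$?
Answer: $\frac{117545926831449}{118956283852566652} \approx 0.00098814$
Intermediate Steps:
$\frac{1}{c{\left(186 \right)} + \frac{1}{\left(- \frac{2090375}{2626072} + \frac{1834229}{295652}\right) + L{\left(-798 \right)}}} = \frac{1}{\left(1198 - 186\right) + \frac{1}{\left(- \frac{2090375}{2626072} + \frac{1834229}{295652}\right) - 611}} = \frac{1}{\left(1198 - 186\right) + \frac{1}{\left(\left(-2090375\right) \frac{1}{2626072} + 1834229 \cdot \frac{1}{295652}\right) - 611}} = \frac{1}{1012 + \frac{1}{\left(- \frac{2090375}{2626072} + \frac{1834229}{295652}\right) - 611}} = \frac{1}{1012 + \frac{1}{\frac{1049698467247}{194100859736} - 611}} = \frac{1}{1012 + \frac{1}{- \frac{117545926831449}{194100859736}}} = \frac{1}{1012 - \frac{194100859736}{117545926831449}} = \frac{1}{\frac{118956283852566652}{117545926831449}} = \frac{117545926831449}{118956283852566652}$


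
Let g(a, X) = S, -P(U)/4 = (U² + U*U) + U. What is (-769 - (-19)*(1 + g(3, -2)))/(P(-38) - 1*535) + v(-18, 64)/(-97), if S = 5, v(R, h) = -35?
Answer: 96252/231539 ≈ 0.41571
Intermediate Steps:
P(U) = -8*U² - 4*U (P(U) = -4*((U² + U*U) + U) = -4*((U² + U²) + U) = -4*(2*U² + U) = -4*(U + 2*U²) = -8*U² - 4*U)
g(a, X) = 5
(-769 - (-19)*(1 + g(3, -2)))/(P(-38) - 1*535) + v(-18, 64)/(-97) = (-769 - (-19)*(1 + 5))/(-4*(-38)*(1 + 2*(-38)) - 1*535) - 35/(-97) = (-769 - (-19)*6)/(-4*(-38)*(1 - 76) - 535) - 35*(-1/97) = (-769 - 1*(-114))/(-4*(-38)*(-75) - 535) + 35/97 = (-769 + 114)/(-11400 - 535) + 35/97 = -655/(-11935) + 35/97 = -655*(-1/11935) + 35/97 = 131/2387 + 35/97 = 96252/231539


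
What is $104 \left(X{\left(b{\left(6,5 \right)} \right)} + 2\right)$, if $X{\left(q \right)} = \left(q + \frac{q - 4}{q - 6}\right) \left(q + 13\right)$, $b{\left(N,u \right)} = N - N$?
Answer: $\frac{3328}{3} \approx 1109.3$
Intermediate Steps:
$b{\left(N,u \right)} = 0$
$X{\left(q \right)} = \left(13 + q\right) \left(q + \frac{-4 + q}{-6 + q}\right)$ ($X{\left(q \right)} = \left(q + \frac{-4 + q}{-6 + q}\right) \left(13 + q\right) = \left(13 + q\right) \left(q + \frac{-4 + q}{-6 + q}\right)$)
$104 \left(X{\left(b{\left(6,5 \right)} \right)} + 2\right) = 104 \left(\frac{-52 + 0^{3} - 0 + 8 \cdot 0^{2}}{-6 + 0} + 2\right) = 104 \left(\frac{-52 + 0 + 0 + 8 \cdot 0}{-6} + 2\right) = 104 \left(- \frac{-52 + 0 + 0 + 0}{6} + 2\right) = 104 \left(\left(- \frac{1}{6}\right) \left(-52\right) + 2\right) = 104 \left(\frac{26}{3} + 2\right) = 104 \cdot \frac{32}{3} = \frac{3328}{3}$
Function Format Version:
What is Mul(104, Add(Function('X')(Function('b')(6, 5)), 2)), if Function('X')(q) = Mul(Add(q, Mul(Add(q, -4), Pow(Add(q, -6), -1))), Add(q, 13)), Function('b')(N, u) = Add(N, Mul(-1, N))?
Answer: Rational(3328, 3) ≈ 1109.3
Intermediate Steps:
Function('b')(N, u) = 0
Function('X')(q) = Mul(Add(13, q), Add(q, Mul(Pow(Add(-6, q), -1), Add(-4, q)))) (Function('X')(q) = Mul(Add(q, Mul(Add(-4, q), Pow(Add(-6, q), -1))), Add(13, q)) = Mul(Add(q, Mul(Pow(Add(-6, q), -1), Add(-4, q))), Add(13, q)) = Mul(Add(13, q), Add(q, Mul(Pow(Add(-6, q), -1), Add(-4, q)))))
Mul(104, Add(Function('X')(Function('b')(6, 5)), 2)) = Mul(104, Add(Mul(Pow(Add(-6, 0), -1), Add(-52, Pow(0, 3), Mul(-69, 0), Mul(8, Pow(0, 2)))), 2)) = Mul(104, Add(Mul(Pow(-6, -1), Add(-52, 0, 0, Mul(8, 0))), 2)) = Mul(104, Add(Mul(Rational(-1, 6), Add(-52, 0, 0, 0)), 2)) = Mul(104, Add(Mul(Rational(-1, 6), -52), 2)) = Mul(104, Add(Rational(26, 3), 2)) = Mul(104, Rational(32, 3)) = Rational(3328, 3)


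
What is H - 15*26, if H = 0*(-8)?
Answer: -390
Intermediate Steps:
H = 0
H - 15*26 = 0 - 15*26 = 0 - 390 = -390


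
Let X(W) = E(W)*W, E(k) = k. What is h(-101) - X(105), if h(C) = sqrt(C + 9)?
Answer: -11025 + 2*I*sqrt(23) ≈ -11025.0 + 9.5917*I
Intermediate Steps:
h(C) = sqrt(9 + C)
X(W) = W**2 (X(W) = W*W = W**2)
h(-101) - X(105) = sqrt(9 - 101) - 1*105**2 = sqrt(-92) - 1*11025 = 2*I*sqrt(23) - 11025 = -11025 + 2*I*sqrt(23)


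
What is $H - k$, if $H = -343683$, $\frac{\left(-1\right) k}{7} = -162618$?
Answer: $-1482009$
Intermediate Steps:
$k = 1138326$ ($k = \left(-7\right) \left(-162618\right) = 1138326$)
$H - k = -343683 - 1138326 = -1482009$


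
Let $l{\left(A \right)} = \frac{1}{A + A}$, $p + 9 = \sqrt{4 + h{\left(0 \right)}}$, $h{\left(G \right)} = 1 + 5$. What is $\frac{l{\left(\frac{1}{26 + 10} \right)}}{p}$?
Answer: $- \frac{162}{71} - \frac{18 \sqrt{10}}{71} \approx -3.0834$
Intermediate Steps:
$h{\left(G \right)} = 6$
$p = -9 + \sqrt{10}$ ($p = -9 + \sqrt{4 + 6} = -9 + \sqrt{10} \approx -5.8377$)
$l{\left(A \right)} = \frac{1}{2 A}$
$\frac{l{\left(\frac{1}{26 + 10} \right)}}{p} = \frac{\frac{1}{2} \frac{1}{\frac{1}{26 + 10}}}{-9 + \sqrt{10}} = \frac{\frac{1}{2} \frac{1}{\frac{1}{36}}}{-9 + \sqrt{10}} = \frac{\frac{1}{2} \cdot 36}{-9 + \sqrt{10}} = \frac{18}{-9 + \sqrt{10}}$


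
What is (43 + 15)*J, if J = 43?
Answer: 2494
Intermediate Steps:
(43 + 15)*J = (43 + 15)*43 = 58*43 = 2494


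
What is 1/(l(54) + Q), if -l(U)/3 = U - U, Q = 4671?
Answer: 1/4671 ≈ 0.00021409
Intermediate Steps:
l(U) = 0 (l(U) = -3*(U - U) = -3*0 = 0)
1/(l(54) + Q) = 1/(0 + 4671) = 1/4671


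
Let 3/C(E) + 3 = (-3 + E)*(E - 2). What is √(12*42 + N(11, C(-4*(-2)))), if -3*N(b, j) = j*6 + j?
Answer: √40803/9 ≈ 22.444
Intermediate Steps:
C(E) = 3/(-3 + (-3 + E)*(-2 + E)) (C(E) = 3/(-3 + (-3 + E)*(E - 2)) = 3/(-3 + (-3 + E)*(-2 + E)))
N(b, j) = -7*j/3 (N(b, j) = -(j*6 + j)/3 = -(6*j + j)/3 = -7*j/3)
√(12*42 + N(11, C(-4*(-2)))) = √(12*42 - 7/(3 + (-4*(-2))² - (-20)*(-2))) = √(504 - 7/(3 + 8² - 5*8)) = √(504 - 7/(3 + 64 - 40)) = √(504 - 7/27) = √(13601/27) = √40803/9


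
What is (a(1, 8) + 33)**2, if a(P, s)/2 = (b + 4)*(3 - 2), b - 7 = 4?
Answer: 3969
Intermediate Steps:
b = 11 (b = 7 + 4 = 11)
a(P, s) = 30 (a(P, s) = 2*((11 + 4)*(3 - 2)) = 2*(15*1) = 2*15 = 30)
(a(1, 8) + 33)**2 = (30 + 33)**2 = 63**2 = 3969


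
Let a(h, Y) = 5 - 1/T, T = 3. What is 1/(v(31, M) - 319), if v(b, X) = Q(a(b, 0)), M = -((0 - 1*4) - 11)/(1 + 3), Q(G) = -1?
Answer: -1/320 ≈ -0.0031250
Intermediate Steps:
a(h, Y) = 14/3 (a(h, Y) = 5 - 1/3 = 5 - 1*⅓ = 5 - ⅓ = 14/3)
M = 15/4 (M = -((0 - 4) - 11)/4 = -(-4 - 11)/4 = -(-15)/4 = -1*(-15/4) = 15/4 ≈ 3.7500)
v(b, X) = -1
1/(v(31, M) - 319) = 1/(-1 - 319) = 1/(-320) = -1/320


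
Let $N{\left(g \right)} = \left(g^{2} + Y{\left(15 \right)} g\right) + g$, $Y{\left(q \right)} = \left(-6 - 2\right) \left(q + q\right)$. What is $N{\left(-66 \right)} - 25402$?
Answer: $-5272$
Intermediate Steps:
$Y{\left(q \right)} = - 16 q$ ($Y{\left(q \right)} = - 8 \cdot 2 q = - 16 q$)
$N{\left(g \right)} = g^{2} - 239 g$ ($N{\left(g \right)} = \left(g^{2} + \left(-16\right) 15 g\right) + g = \left(g^{2} - 240 g\right) + g = g^{2} - 239 g$)
$N{\left(-66 \right)} - 25402 = - 66 \left(-239 - 66\right) - 25402 = \left(-66\right) \left(-305\right) - 25402 = 20130 - 25402 = -5272$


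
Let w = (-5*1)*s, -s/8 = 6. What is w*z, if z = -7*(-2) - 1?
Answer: 3120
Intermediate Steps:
s = -48 (s = -8*6 = -48)
w = 240 (w = -5*1*(-48) = -5*(-48) = 240)
z = 13 (z = 14 - 1 = 13)
w*z = 240*13 = 3120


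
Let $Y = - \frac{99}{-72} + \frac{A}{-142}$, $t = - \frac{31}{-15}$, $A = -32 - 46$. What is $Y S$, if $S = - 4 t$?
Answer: $- \frac{33883}{2130} \approx -15.908$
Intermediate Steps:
$A = -78$ ($A = -32 - 46 = -78$)
$t = \frac{31}{15}$ ($t = \left(-31\right) \left(- \frac{1}{15}\right) = \frac{31}{15} \approx 2.0667$)
$S = - \frac{124}{15}$ ($S = \left(-4\right) \frac{31}{15} = - \frac{124}{15} \approx -8.2667$)
$Y = \frac{1093}{568}$ ($Y = - \frac{99}{-72} - \frac{78}{-142} = \left(-99\right) \left(- \frac{1}{72}\right) - - \frac{39}{71} = \frac{11}{8} + \frac{39}{71} = \frac{1093}{568} \approx 1.9243$)
$Y S = \frac{1093}{568} \left(- \frac{124}{15}\right) = - \frac{33883}{2130}$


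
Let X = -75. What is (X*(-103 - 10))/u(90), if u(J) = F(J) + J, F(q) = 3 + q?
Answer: 2825/61 ≈ 46.311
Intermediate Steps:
u(J) = 3 + 2*J (u(J) = (3 + J) + J = 3 + 2*J)
(X*(-103 - 10))/u(90) = (-75*(-103 - 10))/(3 + 2*90) = (-75*(-113))/(3 + 180) = 8475/183 = 8475*(1/183) = 2825/61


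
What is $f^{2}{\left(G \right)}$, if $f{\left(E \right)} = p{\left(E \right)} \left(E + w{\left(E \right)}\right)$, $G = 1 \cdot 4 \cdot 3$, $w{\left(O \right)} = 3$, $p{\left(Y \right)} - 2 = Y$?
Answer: $44100$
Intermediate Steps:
$p{\left(Y \right)} = 2 + Y$
$G = 12$ ($G = 4 \cdot 3 = 12$)
$f{\left(E \right)} = \left(2 + E\right) \left(3 + E\right)$ ($f{\left(E \right)} = \left(2 + E\right) \left(E + 3\right) = \left(2 + E\right) \left(3 + E\right)$)
$f^{2}{\left(G \right)} = \left(\left(2 + 12\right) \left(3 + 12\right)\right)^{2} = \left(14 \cdot 15\right)^{2} = 210^{2} = 44100$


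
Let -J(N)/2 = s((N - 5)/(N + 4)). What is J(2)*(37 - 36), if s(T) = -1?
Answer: 2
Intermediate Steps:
J(N) = 2 (J(N) = -2*(-1) = 2)
J(2)*(37 - 36) = 2*(37 - 36) = 2*1 = 2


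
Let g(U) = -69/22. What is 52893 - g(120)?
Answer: 1163715/22 ≈ 52896.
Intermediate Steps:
g(U) = -69/22 (g(U) = -69*1/22 = -69/22)
52893 - g(120) = 52893 - 1*(-69/22) = 52893 + 69/22 = 1163715/22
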